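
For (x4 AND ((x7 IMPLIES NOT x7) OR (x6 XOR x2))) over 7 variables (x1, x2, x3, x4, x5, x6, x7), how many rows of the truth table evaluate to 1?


Formula: (x4 AND ((x7 IMPLIES NOT x7) OR (x6 XOR x2))) over 7 vars (128 rows)
Evaluate each row (x1, x2, x3, x4, x5, x6, x7 as bits, MSB first):
  row 0 [0000000]: (0 AND ((0 IMPLIES NOT 0) OR (0 XOR 0))) -> 0
  row 1 [0000001]: (0 AND ((1 IMPLIES NOT 1) OR (0 XOR 0))) -> 0
  row 2 [0000010]: (0 AND ((0 IMPLIES NOT 0) OR (1 XOR 0))) -> 0
  row 3 [0000011]: (0 AND ((1 IMPLIES NOT 1) OR (1 XOR 0))) -> 0
  row 4 [0000100]: (0 AND ((0 IMPLIES NOT 0) OR (0 XOR 0))) -> 0
  (every remaining row is evaluated the same way; all 128 results are listed next)
Full result column, 8 rows per line (x1,x2,x3,x4 fixed per line; x5,x6,x7 runs 000..111 left to right):
  rows 0-7 [x1,x2,x3,x4=0000]: 00000000  (ones: 0)
  rows 8-15 [x1,x2,x3,x4=0001]: 10111011  (ones: 6)
  rows 16-23 [x1,x2,x3,x4=0010]: 00000000  (ones: 0)
  rows 24-31 [x1,x2,x3,x4=0011]: 10111011  (ones: 6)
  rows 32-39 [x1,x2,x3,x4=0100]: 00000000  (ones: 0)
  rows 40-47 [x1,x2,x3,x4=0101]: 11101110  (ones: 6)
  rows 48-55 [x1,x2,x3,x4=0110]: 00000000  (ones: 0)
  rows 56-63 [x1,x2,x3,x4=0111]: 11101110  (ones: 6)
  rows 64-71 [x1,x2,x3,x4=1000]: 00000000  (ones: 0)
  rows 72-79 [x1,x2,x3,x4=1001]: 10111011  (ones: 6)
  rows 80-87 [x1,x2,x3,x4=1010]: 00000000  (ones: 0)
  rows 88-95 [x1,x2,x3,x4=1011]: 10111011  (ones: 6)
  rows 96-103 [x1,x2,x3,x4=1100]: 00000000  (ones: 0)
  rows 104-111 [x1,x2,x3,x4=1101]: 11101110  (ones: 6)
  rows 112-119 [x1,x2,x3,x4=1110]: 00000000  (ones: 0)
  rows 120-127 [x1,x2,x3,x4=1111]: 11101110  (ones: 6)
Count of 1-rows = 0+6+0+6+0+6+0+6+0+6+0+6+0+6+0+6 = 48

48


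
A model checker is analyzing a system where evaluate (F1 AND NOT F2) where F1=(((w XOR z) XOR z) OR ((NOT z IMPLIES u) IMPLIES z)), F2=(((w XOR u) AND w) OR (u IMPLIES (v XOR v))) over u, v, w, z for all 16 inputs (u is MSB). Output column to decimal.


F1 = (((w XOR z) XOR z) OR ((NOT z IMPLIES u) IMPLIES z))
F2 = (((w XOR u) AND w) OR (u IMPLIES (v XOR v)))
Counterexample to F1=>F2 is where F1=1 and F2=0.
Evaluate each row (bits = u,v,w,z, MSB first):
  row 0 [0000]: F1=1 F2=1 -> F1&~F2 -> 0
  row 1 [0001]: F1=1 F2=1 -> F1&~F2 -> 0
  row 2 [0010]: F1=1 F2=1 -> F1&~F2 -> 0
  row 3 [0011]: F1=1 F2=1 -> F1&~F2 -> 0
  row 4 [0100]: F1=1 F2=1 -> F1&~F2 -> 0
  row 5 [0101]: F1=1 F2=1 -> F1&~F2 -> 0
  row 6 [0110]: F1=1 F2=1 -> F1&~F2 -> 0
  row 7 [0111]: F1=1 F2=1 -> F1&~F2 -> 0
  row 8 [1000]: F1=0 F2=0 -> F1&~F2 -> 0
  row 9 [1001]: F1=1 F2=0 -> F1&~F2 -> 1
  row 10 [1010]: F1=1 F2=0 -> F1&~F2 -> 1
  row 11 [1011]: F1=1 F2=0 -> F1&~F2 -> 1
  row 12 [1100]: F1=0 F2=0 -> F1&~F2 -> 0
  row 13 [1101]: F1=1 F2=0 -> F1&~F2 -> 1
  row 14 [1110]: F1=1 F2=0 -> F1&~F2 -> 1
  row 15 [1111]: F1=1 F2=0 -> F1&~F2 -> 1
Full result column, 4 rows per line (u,v fixed per line; w,z runs 00..11 left to right):
  rows 0-3 [u,v=00]: 0000  = hex 0
  rows 4-7 [u,v=01]: 0000  = hex 0
  rows 8-11 [u,v=10]: 0111  = hex 7
  rows 12-15 [u,v=11]: 0111  = hex 7
Counterexample vector (row 0 .. row 15) = 0000000001110111
Output column grouped in 4s = 0000 0000 0111 0111 = 0x0077
Convert to decimal digit by digit (value = value*16 + digit):
  0 -> 0
  0*16 + 0 = 0
  0*16 + 7 = 7
  7*16 + 7 = 119
Decimal = 119

119


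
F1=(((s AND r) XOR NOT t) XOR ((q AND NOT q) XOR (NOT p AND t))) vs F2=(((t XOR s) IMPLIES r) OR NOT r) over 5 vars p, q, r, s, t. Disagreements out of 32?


F1 = (((s AND r) XOR NOT t) XOR ((q AND NOT q) XOR (NOT p AND t)))
F2 = (((t XOR s) IMPLIES r) OR NOT r)
Evaluate both on each of 32 rows (bits = p,q,r,s,t):
  row 0 [00000]: F1=1 F2=1 -> 0
  row 1 [00001]: F1=1 F2=1 -> 0
  row 2 [00010]: F1=1 F2=1 -> 0
  row 3 [00011]: F1=1 F2=1 -> 0
  row 4 [00100]: F1=1 F2=1 -> 0
  row 5 [00101]: F1=1 F2=1 -> 0
  row 6 [00110]: F1=0 F2=1 (differ) -> 1
  row 7 [00111]: F1=0 F2=1 (differ) -> 1
  row 8 [01000]: F1=1 F2=1 -> 0
  row 9 [01001]: F1=1 F2=1 -> 0
  row 10 [01010]: F1=1 F2=1 -> 0
  row 11 [01011]: F1=1 F2=1 -> 0
  row 12 [01100]: F1=1 F2=1 -> 0
  row 13 [01101]: F1=1 F2=1 -> 0
  row 14 [01110]: F1=0 F2=1 (differ) -> 1
  row 15 [01111]: F1=0 F2=1 (differ) -> 1
  row 16 [10000]: F1=1 F2=1 -> 0
  row 17 [10001]: F1=0 F2=1 (differ) -> 1
  row 18 [10010]: F1=1 F2=1 -> 0
  row 19 [10011]: F1=0 F2=1 (differ) -> 1
  row 20 [10100]: F1=1 F2=1 -> 0
  row 21 [10101]: F1=0 F2=1 (differ) -> 1
  row 22 [10110]: F1=0 F2=1 (differ) -> 1
  row 23 [10111]: F1=1 F2=1 -> 0
  row 24 [11000]: F1=1 F2=1 -> 0
  row 25 [11001]: F1=0 F2=1 (differ) -> 1
  row 26 [11010]: F1=1 F2=1 -> 0
  row 27 [11011]: F1=0 F2=1 (differ) -> 1
  row 28 [11100]: F1=1 F2=1 -> 0
  row 29 [11101]: F1=0 F2=1 (differ) -> 1
  row 30 [11110]: F1=0 F2=1 (differ) -> 1
  row 31 [11111]: F1=1 F2=1 -> 0
Full result column, 8 rows per line (p,q fixed per line; r,s,t runs 000..111 left to right):
  rows 0-7 [p,q=00]: 00000011  (ones: 2)
  rows 8-15 [p,q=01]: 00000011  (ones: 2)
  rows 16-23 [p,q=10]: 01010110  (ones: 4)
  rows 24-31 [p,q=11]: 01010110  (ones: 4)
Disagreements = 2+2+4+4 = 12

12


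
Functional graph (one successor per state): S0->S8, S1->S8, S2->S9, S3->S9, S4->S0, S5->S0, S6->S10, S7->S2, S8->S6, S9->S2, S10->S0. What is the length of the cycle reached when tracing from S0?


Trace from S0 until a state repeats:
  S0 -> S8 -> S6 -> S10 -> S0
S0 first seen at step 0, revisited at step 4.
Cycle length = 4 - 0 = 4

4


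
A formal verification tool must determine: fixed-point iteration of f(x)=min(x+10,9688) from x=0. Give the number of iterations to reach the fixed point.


Step 1: x=0, cap=9688, increment=10
Step 2: x grows by 10 each step until capped at 9688; fixed point is x=9688
Step 3: iterations = ceil(9688/10) = 969

969


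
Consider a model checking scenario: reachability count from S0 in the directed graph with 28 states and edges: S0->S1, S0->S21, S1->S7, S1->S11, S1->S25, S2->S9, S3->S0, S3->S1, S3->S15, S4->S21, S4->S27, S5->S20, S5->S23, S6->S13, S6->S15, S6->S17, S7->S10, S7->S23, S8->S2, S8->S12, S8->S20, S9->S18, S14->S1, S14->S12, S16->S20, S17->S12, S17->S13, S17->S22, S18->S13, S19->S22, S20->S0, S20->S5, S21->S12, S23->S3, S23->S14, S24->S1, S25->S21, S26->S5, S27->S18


BFS from S0:
  layer 0: {S0}
  layer 1: {S1, S21}
  layer 2: {S7, S11, S12, S25}
  layer 3: {S10, S23}
  layer 4: {S3, S14}
  layer 5: {S15}
Reachable set: {S0, S1, S3, S7, S10, S11, S12, S14, S15, S21, S23, S25}
Count = 12

12


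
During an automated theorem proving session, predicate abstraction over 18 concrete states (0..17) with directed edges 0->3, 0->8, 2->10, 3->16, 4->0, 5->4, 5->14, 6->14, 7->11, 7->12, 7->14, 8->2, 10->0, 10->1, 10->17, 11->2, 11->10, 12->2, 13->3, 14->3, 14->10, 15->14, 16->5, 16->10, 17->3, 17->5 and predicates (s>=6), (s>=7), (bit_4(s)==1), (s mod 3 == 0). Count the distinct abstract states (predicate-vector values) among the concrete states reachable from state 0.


BFS from 0:
Concrete reachable: {0, 1, 2, 3, 4, 5, 8, 10, 14, 16, 17}
Abstract via predicates (s>=6), (s>=7), (bit_4(s)==1), (s mod 3 == 0):
  (0,0,0,0) <- {1, 2, 4, 5}
  (0,0,0,1) <- {0, 3}
  (1,1,0,0) <- {8, 10, 14}
  (1,1,1,0) <- {16, 17}
Distinct abstract states = 4

4


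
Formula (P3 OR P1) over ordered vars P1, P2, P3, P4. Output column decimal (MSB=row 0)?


Formula: (P3 OR P1) over P1, P2, P3, P4 (16 rows)
Evaluate each row (bits = P1,P2,P3,P4, MSB first):
  row 0 [0000]: (0 OR 0) -> 0
  row 1 [0001]: (0 OR 0) -> 0
  row 2 [0010]: (1 OR 0) -> 1
  row 3 [0011]: (1 OR 0) -> 1
  row 4 [0100]: (0 OR 0) -> 0
  row 5 [0101]: (0 OR 0) -> 0
  row 6 [0110]: (1 OR 0) -> 1
  row 7 [0111]: (1 OR 0) -> 1
  row 8 [1000]: (0 OR 1) -> 1
  row 9 [1001]: (0 OR 1) -> 1
  row 10 [1010]: (1 OR 1) -> 1
  row 11 [1011]: (1 OR 1) -> 1
  row 12 [1100]: (0 OR 1) -> 1
  row 13 [1101]: (0 OR 1) -> 1
  row 14 [1110]: (1 OR 1) -> 1
  row 15 [1111]: (1 OR 1) -> 1
Full result column, 4 rows per line (P1,P2 fixed per line; P3,P4 runs 00..11 left to right):
  rows 0-3 [P1,P2=00]: 0011  = hex 3
  rows 4-7 [P1,P2=01]: 0011  = hex 3
  rows 8-11 [P1,P2=10]: 1111  = hex F
  rows 12-15 [P1,P2=11]: 1111  = hex F
Output column (row 0 .. row 15) = 0011001111111111
Output column grouped in 4s = 0011 0011 1111 1111 = 0x33FF
Convert to decimal digit by digit (value = value*16 + digit):
  3 -> 3
  3*16 + 3 = 51
  51*16 + 15 (F) = 831
  831*16 + 15 (F) = 13311
Decimal = 13311

13311


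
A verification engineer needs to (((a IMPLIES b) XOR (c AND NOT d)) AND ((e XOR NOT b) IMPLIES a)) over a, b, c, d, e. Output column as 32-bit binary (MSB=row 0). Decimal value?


Formula: (((a IMPLIES b) XOR (c AND NOT d)) AND ((e XOR NOT b) IMPLIES a)) over a, b, c, d, e (32 rows)
Evaluate each row (bits = a,b,c,d,e, MSB first):
  row 0 [00000]: (((0 IMPLIES 0) XOR (0 AND NOT 0)) AND ((0 XOR NOT 0) IMPLIES 0)) -> 0
  row 1 [00001]: (((0 IMPLIES 0) XOR (0 AND NOT 0)) AND ((1 XOR NOT 0) IMPLIES 0)) -> 1
  row 2 [00010]: (((0 IMPLIES 0) XOR (0 AND NOT 1)) AND ((0 XOR NOT 0) IMPLIES 0)) -> 0
  row 3 [00011]: (((0 IMPLIES 0) XOR (0 AND NOT 1)) AND ((1 XOR NOT 0) IMPLIES 0)) -> 1
  row 4 [00100]: (((0 IMPLIES 0) XOR (1 AND NOT 0)) AND ((0 XOR NOT 0) IMPLIES 0)) -> 0
  row 5 [00101]: (((0 IMPLIES 0) XOR (1 AND NOT 0)) AND ((1 XOR NOT 0) IMPLIES 0)) -> 0
  row 6 [00110]: (((0 IMPLIES 0) XOR (1 AND NOT 1)) AND ((0 XOR NOT 0) IMPLIES 0)) -> 0
  row 7 [00111]: (((0 IMPLIES 0) XOR (1 AND NOT 1)) AND ((1 XOR NOT 0) IMPLIES 0)) -> 1
  row 8 [01000]: (((0 IMPLIES 1) XOR (0 AND NOT 0)) AND ((0 XOR NOT 1) IMPLIES 0)) -> 1
  row 9 [01001]: (((0 IMPLIES 1) XOR (0 AND NOT 0)) AND ((1 XOR NOT 1) IMPLIES 0)) -> 0
  row 10 [01010]: (((0 IMPLIES 1) XOR (0 AND NOT 1)) AND ((0 XOR NOT 1) IMPLIES 0)) -> 1
  row 11 [01011]: (((0 IMPLIES 1) XOR (0 AND NOT 1)) AND ((1 XOR NOT 1) IMPLIES 0)) -> 0
  row 12 [01100]: (((0 IMPLIES 1) XOR (1 AND NOT 0)) AND ((0 XOR NOT 1) IMPLIES 0)) -> 0
  row 13 [01101]: (((0 IMPLIES 1) XOR (1 AND NOT 0)) AND ((1 XOR NOT 1) IMPLIES 0)) -> 0
  row 14 [01110]: (((0 IMPLIES 1) XOR (1 AND NOT 1)) AND ((0 XOR NOT 1) IMPLIES 0)) -> 1
  row 15 [01111]: (((0 IMPLIES 1) XOR (1 AND NOT 1)) AND ((1 XOR NOT 1) IMPLIES 0)) -> 0
  row 16 [10000]: (((1 IMPLIES 0) XOR (0 AND NOT 0)) AND ((0 XOR NOT 0) IMPLIES 1)) -> 0
  row 17 [10001]: (((1 IMPLIES 0) XOR (0 AND NOT 0)) AND ((1 XOR NOT 0) IMPLIES 1)) -> 0
  row 18 [10010]: (((1 IMPLIES 0) XOR (0 AND NOT 1)) AND ((0 XOR NOT 0) IMPLIES 1)) -> 0
  row 19 [10011]: (((1 IMPLIES 0) XOR (0 AND NOT 1)) AND ((1 XOR NOT 0) IMPLIES 1)) -> 0
  row 20 [10100]: (((1 IMPLIES 0) XOR (1 AND NOT 0)) AND ((0 XOR NOT 0) IMPLIES 1)) -> 1
  row 21 [10101]: (((1 IMPLIES 0) XOR (1 AND NOT 0)) AND ((1 XOR NOT 0) IMPLIES 1)) -> 1
  row 22 [10110]: (((1 IMPLIES 0) XOR (1 AND NOT 1)) AND ((0 XOR NOT 0) IMPLIES 1)) -> 0
  row 23 [10111]: (((1 IMPLIES 0) XOR (1 AND NOT 1)) AND ((1 XOR NOT 0) IMPLIES 1)) -> 0
  row 24 [11000]: (((1 IMPLIES 1) XOR (0 AND NOT 0)) AND ((0 XOR NOT 1) IMPLIES 1)) -> 1
  row 25 [11001]: (((1 IMPLIES 1) XOR (0 AND NOT 0)) AND ((1 XOR NOT 1) IMPLIES 1)) -> 1
  row 26 [11010]: (((1 IMPLIES 1) XOR (0 AND NOT 1)) AND ((0 XOR NOT 1) IMPLIES 1)) -> 1
  row 27 [11011]: (((1 IMPLIES 1) XOR (0 AND NOT 1)) AND ((1 XOR NOT 1) IMPLIES 1)) -> 1
  row 28 [11100]: (((1 IMPLIES 1) XOR (1 AND NOT 0)) AND ((0 XOR NOT 1) IMPLIES 1)) -> 0
  row 29 [11101]: (((1 IMPLIES 1) XOR (1 AND NOT 0)) AND ((1 XOR NOT 1) IMPLIES 1)) -> 0
  row 30 [11110]: (((1 IMPLIES 1) XOR (1 AND NOT 1)) AND ((0 XOR NOT 1) IMPLIES 1)) -> 1
  row 31 [11111]: (((1 IMPLIES 1) XOR (1 AND NOT 1)) AND ((1 XOR NOT 1) IMPLIES 1)) -> 1
Full result column, 4 rows per line (a,b,c fixed per line; d,e runs 00..11 left to right):
  rows 0-3 [a,b,c=000]: 0101  = hex 5
  rows 4-7 [a,b,c=001]: 0001  = hex 1
  rows 8-11 [a,b,c=010]: 1010  = hex A
  rows 12-15 [a,b,c=011]: 0010  = hex 2
  rows 16-19 [a,b,c=100]: 0000  = hex 0
  rows 20-23 [a,b,c=101]: 1100  = hex C
  rows 24-27 [a,b,c=110]: 1111  = hex F
  rows 28-31 [a,b,c=111]: 0011  = hex 3
Output column (row 0 .. row 31) = 01010001101000100000110011110011
Output column grouped in 4s = 0101 0001 1010 0010 0000 1100 1111 0011 = 0x51A20CF3
Convert to decimal digit by digit (value = value*16 + digit):
  5 -> 5
  5*16 + 1 = 81
  81*16 + 10 (A) = 1306
  1306*16 + 2 = 20898
  20898*16 + 0 = 334368
  334368*16 + 12 (C) = 5349900
  5349900*16 + 15 (F) = 85598415
  85598415*16 + 3 = 1369574643
Decimal = 1369574643

1369574643


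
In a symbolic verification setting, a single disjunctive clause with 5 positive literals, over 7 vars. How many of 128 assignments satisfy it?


Step 1: Total=2^7=128
Step 2: Unsat when all 5 false: 2^2=4
Step 3: Sat=128-4=124

124


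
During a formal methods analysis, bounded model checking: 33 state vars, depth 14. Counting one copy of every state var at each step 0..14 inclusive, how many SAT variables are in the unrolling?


BMC unrolls to depth k, creating one copy of each state var for steps 0..k.
Step count = 14 + 1 = 15 (steps 0 through 14)
Vars per step = 33
Total = 33 * 15 = 495

495


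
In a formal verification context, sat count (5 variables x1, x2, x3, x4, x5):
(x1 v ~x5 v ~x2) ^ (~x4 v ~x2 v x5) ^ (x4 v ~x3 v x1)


CNF with 3 clauses over 5 vars (32 assignments).
An assignment satisfies CNF iff every clause has >=1 true literal.
Check each row (bits = x1,x2,x3,x4,x5; clause T/F shown):
  row 0 [00000]: clauses=TTT -> 1
  row 1 [00001]: clauses=TTT -> 1
  row 2 [00010]: clauses=TTT -> 1
  row 3 [00011]: clauses=TTT -> 1
  row 4 [00100]: clauses=TTF -> 0
  row 5 [00101]: clauses=TTF -> 0
  row 6 [00110]: clauses=TTT -> 1
  row 7 [00111]: clauses=TTT -> 1
  row 8 [01000]: clauses=TTT -> 1
  row 9 [01001]: clauses=FTT -> 0
  row 10 [01010]: clauses=TFT -> 0
  row 11 [01011]: clauses=FTT -> 0
  row 12 [01100]: clauses=TTF -> 0
  row 13 [01101]: clauses=FTF -> 0
  row 14 [01110]: clauses=TFT -> 0
  row 15 [01111]: clauses=FTT -> 0
  row 16 [10000]: clauses=TTT -> 1
  row 17 [10001]: clauses=TTT -> 1
  row 18 [10010]: clauses=TTT -> 1
  row 19 [10011]: clauses=TTT -> 1
  row 20 [10100]: clauses=TTT -> 1
  row 21 [10101]: clauses=TTT -> 1
  row 22 [10110]: clauses=TTT -> 1
  row 23 [10111]: clauses=TTT -> 1
  row 24 [11000]: clauses=TTT -> 1
  row 25 [11001]: clauses=TTT -> 1
  row 26 [11010]: clauses=TFT -> 0
  row 27 [11011]: clauses=TTT -> 1
  row 28 [11100]: clauses=TTT -> 1
  row 29 [11101]: clauses=TTT -> 1
  row 30 [11110]: clauses=TFT -> 0
  row 31 [11111]: clauses=TTT -> 1
Full result column, 8 rows per line (x1,x2 fixed per line; x3,x4,x5 runs 000..111 left to right):
  rows 0-7 [x1,x2=00]: 11110011  (ones: 6)
  rows 8-15 [x1,x2=01]: 10000000  (ones: 1)
  rows 16-23 [x1,x2=10]: 11111111  (ones: 8)
  rows 24-31 [x1,x2=11]: 11011101  (ones: 6)
Satisfying assignments = 6+1+8+6 = 21

21


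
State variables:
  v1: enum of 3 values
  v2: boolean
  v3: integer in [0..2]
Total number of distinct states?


State space = product of domain sizes of all variables.
Domain sizes:
  v1 (enum of 3 values): 3
  v2 (boolean): 2
  v3 (integer in [0..2]): 3
Product = 3 * 2 * 3 = 18

18


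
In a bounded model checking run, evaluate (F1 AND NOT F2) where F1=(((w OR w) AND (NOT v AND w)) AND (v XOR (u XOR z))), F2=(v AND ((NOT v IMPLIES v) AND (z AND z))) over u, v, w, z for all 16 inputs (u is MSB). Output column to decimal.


F1 = (((w OR w) AND (NOT v AND w)) AND (v XOR (u XOR z)))
F2 = (v AND ((NOT v IMPLIES v) AND (z AND z)))
Counterexample to F1=>F2 is where F1=1 and F2=0.
Evaluate each row (bits = u,v,w,z, MSB first):
  row 0 [0000]: F1=0 F2=0 -> F1&~F2 -> 0
  row 1 [0001]: F1=0 F2=0 -> F1&~F2 -> 0
  row 2 [0010]: F1=0 F2=0 -> F1&~F2 -> 0
  row 3 [0011]: F1=1 F2=0 -> F1&~F2 -> 1
  row 4 [0100]: F1=0 F2=0 -> F1&~F2 -> 0
  row 5 [0101]: F1=0 F2=1 -> F1&~F2 -> 0
  row 6 [0110]: F1=0 F2=0 -> F1&~F2 -> 0
  row 7 [0111]: F1=0 F2=1 -> F1&~F2 -> 0
  row 8 [1000]: F1=0 F2=0 -> F1&~F2 -> 0
  row 9 [1001]: F1=0 F2=0 -> F1&~F2 -> 0
  row 10 [1010]: F1=1 F2=0 -> F1&~F2 -> 1
  row 11 [1011]: F1=0 F2=0 -> F1&~F2 -> 0
  row 12 [1100]: F1=0 F2=0 -> F1&~F2 -> 0
  row 13 [1101]: F1=0 F2=1 -> F1&~F2 -> 0
  row 14 [1110]: F1=0 F2=0 -> F1&~F2 -> 0
  row 15 [1111]: F1=0 F2=1 -> F1&~F2 -> 0
Full result column, 4 rows per line (u,v fixed per line; w,z runs 00..11 left to right):
  rows 0-3 [u,v=00]: 0001  = hex 1
  rows 4-7 [u,v=01]: 0000  = hex 0
  rows 8-11 [u,v=10]: 0010  = hex 2
  rows 12-15 [u,v=11]: 0000  = hex 0
Counterexample vector (row 0 .. row 15) = 0001000000100000
Output column grouped in 4s = 0001 0000 0010 0000 = 0x1020
Convert to decimal digit by digit (value = value*16 + digit):
  1 -> 1
  1*16 + 0 = 16
  16*16 + 2 = 258
  258*16 + 0 = 4128
Decimal = 4128

4128


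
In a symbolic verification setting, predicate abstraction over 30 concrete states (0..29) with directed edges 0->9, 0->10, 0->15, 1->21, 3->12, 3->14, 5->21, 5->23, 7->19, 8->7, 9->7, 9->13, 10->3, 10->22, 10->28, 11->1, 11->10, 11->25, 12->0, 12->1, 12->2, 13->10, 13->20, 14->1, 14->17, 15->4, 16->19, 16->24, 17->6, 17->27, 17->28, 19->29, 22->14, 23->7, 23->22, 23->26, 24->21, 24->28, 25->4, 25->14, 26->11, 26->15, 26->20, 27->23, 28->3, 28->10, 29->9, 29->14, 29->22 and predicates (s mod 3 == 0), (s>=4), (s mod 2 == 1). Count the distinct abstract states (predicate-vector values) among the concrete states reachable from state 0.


BFS from 0:
Concrete reachable: {0, 1, 2, 3, 4, 6, 7, 9, 10, 11, 12, 13, 14, 15, 17, 19, 20, 21, 22, 23, 25, 26, 27, 28, 29}
Abstract via predicates (s mod 3 == 0), (s>=4), (s mod 2 == 1):
  (0,0,0) <- {2}
  (0,0,1) <- {1}
  (0,1,0) <- {4, 10, 14, 20, 22, 26, 28}
  (0,1,1) <- {7, 11, 13, 17, 19, 23, 25, 29}
  (1,0,0) <- {0}
  (1,0,1) <- {3}
  (1,1,0) <- {6, 12}
  (1,1,1) <- {9, 15, 21, 27}
Distinct abstract states = 8

8


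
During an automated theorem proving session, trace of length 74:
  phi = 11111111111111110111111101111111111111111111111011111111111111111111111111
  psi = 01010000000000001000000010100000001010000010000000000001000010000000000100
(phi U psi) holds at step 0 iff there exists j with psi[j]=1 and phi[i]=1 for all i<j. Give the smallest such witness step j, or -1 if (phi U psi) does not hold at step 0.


(phi U psi) at 0: need smallest j with psi[j]=1 and phi[i]=1 for all i in [0,j).
Scan from step 0:
  step 0: phi=1, psi=0 -> continue
  step 1: psi=1 and phi held for [0,1) -> witness found
Witness step = 1

1


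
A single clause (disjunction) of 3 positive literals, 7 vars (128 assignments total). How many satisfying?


Step 1: Total=2^7=128
Step 2: Unsat when all 3 false: 2^4=16
Step 3: Sat=128-16=112

112


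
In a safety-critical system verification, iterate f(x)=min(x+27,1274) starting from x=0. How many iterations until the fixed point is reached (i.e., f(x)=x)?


Step 1: x=0, cap=1274, increment=27
Step 2: x grows by 27 each step until capped at 1274; fixed point is x=1274
Step 3: iterations = ceil(1274/27) = 48

48


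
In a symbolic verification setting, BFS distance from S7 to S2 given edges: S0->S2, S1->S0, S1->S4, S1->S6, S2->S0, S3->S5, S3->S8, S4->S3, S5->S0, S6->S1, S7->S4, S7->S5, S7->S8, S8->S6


BFS layer-by-layer from S7:
  dist 0: {S7}
  dist 1: {S4, S5, S8}
  dist 2: {S0, S3, S6}
  dist 3: {S1, S2}
  -> S2 reached at distance 3
Shortest path length = 3

3


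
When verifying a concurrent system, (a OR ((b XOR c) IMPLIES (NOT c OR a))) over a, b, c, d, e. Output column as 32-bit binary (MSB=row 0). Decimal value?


Formula: (a OR ((b XOR c) IMPLIES (NOT c OR a))) over a, b, c, d, e (32 rows)
Evaluate each row (bits = a,b,c,d,e, MSB first):
  row 0 [00000]: (0 OR ((0 XOR 0) IMPLIES (NOT 0 OR 0))) -> 1
  row 1 [00001]: (0 OR ((0 XOR 0) IMPLIES (NOT 0 OR 0))) -> 1
  row 2 [00010]: (0 OR ((0 XOR 0) IMPLIES (NOT 0 OR 0))) -> 1
  row 3 [00011]: (0 OR ((0 XOR 0) IMPLIES (NOT 0 OR 0))) -> 1
  row 4 [00100]: (0 OR ((0 XOR 1) IMPLIES (NOT 1 OR 0))) -> 0
  row 5 [00101]: (0 OR ((0 XOR 1) IMPLIES (NOT 1 OR 0))) -> 0
  row 6 [00110]: (0 OR ((0 XOR 1) IMPLIES (NOT 1 OR 0))) -> 0
  row 7 [00111]: (0 OR ((0 XOR 1) IMPLIES (NOT 1 OR 0))) -> 0
  row 8 [01000]: (0 OR ((1 XOR 0) IMPLIES (NOT 0 OR 0))) -> 1
  row 9 [01001]: (0 OR ((1 XOR 0) IMPLIES (NOT 0 OR 0))) -> 1
  row 10 [01010]: (0 OR ((1 XOR 0) IMPLIES (NOT 0 OR 0))) -> 1
  row 11 [01011]: (0 OR ((1 XOR 0) IMPLIES (NOT 0 OR 0))) -> 1
  row 12 [01100]: (0 OR ((1 XOR 1) IMPLIES (NOT 1 OR 0))) -> 1
  row 13 [01101]: (0 OR ((1 XOR 1) IMPLIES (NOT 1 OR 0))) -> 1
  row 14 [01110]: (0 OR ((1 XOR 1) IMPLIES (NOT 1 OR 0))) -> 1
  row 15 [01111]: (0 OR ((1 XOR 1) IMPLIES (NOT 1 OR 0))) -> 1
  row 16 [10000]: (1 OR ((0 XOR 0) IMPLIES (NOT 0 OR 1))) -> 1
  row 17 [10001]: (1 OR ((0 XOR 0) IMPLIES (NOT 0 OR 1))) -> 1
  row 18 [10010]: (1 OR ((0 XOR 0) IMPLIES (NOT 0 OR 1))) -> 1
  row 19 [10011]: (1 OR ((0 XOR 0) IMPLIES (NOT 0 OR 1))) -> 1
  row 20 [10100]: (1 OR ((0 XOR 1) IMPLIES (NOT 1 OR 1))) -> 1
  row 21 [10101]: (1 OR ((0 XOR 1) IMPLIES (NOT 1 OR 1))) -> 1
  row 22 [10110]: (1 OR ((0 XOR 1) IMPLIES (NOT 1 OR 1))) -> 1
  row 23 [10111]: (1 OR ((0 XOR 1) IMPLIES (NOT 1 OR 1))) -> 1
  row 24 [11000]: (1 OR ((1 XOR 0) IMPLIES (NOT 0 OR 1))) -> 1
  row 25 [11001]: (1 OR ((1 XOR 0) IMPLIES (NOT 0 OR 1))) -> 1
  row 26 [11010]: (1 OR ((1 XOR 0) IMPLIES (NOT 0 OR 1))) -> 1
  row 27 [11011]: (1 OR ((1 XOR 0) IMPLIES (NOT 0 OR 1))) -> 1
  row 28 [11100]: (1 OR ((1 XOR 1) IMPLIES (NOT 1 OR 1))) -> 1
  row 29 [11101]: (1 OR ((1 XOR 1) IMPLIES (NOT 1 OR 1))) -> 1
  row 30 [11110]: (1 OR ((1 XOR 1) IMPLIES (NOT 1 OR 1))) -> 1
  row 31 [11111]: (1 OR ((1 XOR 1) IMPLIES (NOT 1 OR 1))) -> 1
Full result column, 4 rows per line (a,b,c fixed per line; d,e runs 00..11 left to right):
  rows 0-3 [a,b,c=000]: 1111  = hex F
  rows 4-7 [a,b,c=001]: 0000  = hex 0
  rows 8-11 [a,b,c=010]: 1111  = hex F
  rows 12-15 [a,b,c=011]: 1111  = hex F
  rows 16-19 [a,b,c=100]: 1111  = hex F
  rows 20-23 [a,b,c=101]: 1111  = hex F
  rows 24-27 [a,b,c=110]: 1111  = hex F
  rows 28-31 [a,b,c=111]: 1111  = hex F
Output column (row 0 .. row 31) = 11110000111111111111111111111111
Output column grouped in 4s = 1111 0000 1111 1111 1111 1111 1111 1111 = 0xF0FFFFFF
Convert to decimal digit by digit (value = value*16 + digit):
  F -> 15
  15*16 + 0 = 240
  240*16 + 15 (F) = 3855
  3855*16 + 15 (F) = 61695
  61695*16 + 15 (F) = 987135
  987135*16 + 15 (F) = 15794175
  15794175*16 + 15 (F) = 252706815
  252706815*16 + 15 (F) = 4043309055
Decimal = 4043309055

4043309055


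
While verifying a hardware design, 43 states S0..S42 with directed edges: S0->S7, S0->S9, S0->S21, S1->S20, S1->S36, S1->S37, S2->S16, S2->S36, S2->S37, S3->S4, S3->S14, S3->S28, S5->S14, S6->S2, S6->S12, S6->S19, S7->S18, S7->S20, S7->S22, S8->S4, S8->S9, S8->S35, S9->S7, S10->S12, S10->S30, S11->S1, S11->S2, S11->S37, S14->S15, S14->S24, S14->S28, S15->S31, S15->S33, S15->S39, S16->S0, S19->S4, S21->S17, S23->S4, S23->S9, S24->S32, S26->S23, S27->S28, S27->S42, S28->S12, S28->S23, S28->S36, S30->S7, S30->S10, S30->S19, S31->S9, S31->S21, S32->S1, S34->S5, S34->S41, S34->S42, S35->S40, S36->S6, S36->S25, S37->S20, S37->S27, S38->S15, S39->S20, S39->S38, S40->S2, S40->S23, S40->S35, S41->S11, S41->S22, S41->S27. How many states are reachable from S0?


BFS from S0:
  layer 0: {S0}
  layer 1: {S7, S9, S21}
  layer 2: {S17, S18, S20, S22}
Reachable set: {S0, S7, S9, S17, S18, S20, S21, S22}
Count = 8

8


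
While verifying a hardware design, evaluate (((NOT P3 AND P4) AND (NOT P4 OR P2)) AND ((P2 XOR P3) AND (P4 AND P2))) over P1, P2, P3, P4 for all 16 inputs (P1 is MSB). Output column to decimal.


Formula: (((NOT P3 AND P4) AND (NOT P4 OR P2)) AND ((P2 XOR P3) AND (P4 AND P2))) over P1, P2, P3, P4 (16 rows)
Evaluate each row (bits = P1,P2,P3,P4, MSB first):
  row 0 [0000]: (((NOT 0 AND 0) AND (NOT 0 OR 0)) AND ((0 XOR 0) AND (0 AND 0))) -> 0
  row 1 [0001]: (((NOT 0 AND 1) AND (NOT 1 OR 0)) AND ((0 XOR 0) AND (1 AND 0))) -> 0
  row 2 [0010]: (((NOT 1 AND 0) AND (NOT 0 OR 0)) AND ((0 XOR 1) AND (0 AND 0))) -> 0
  row 3 [0011]: (((NOT 1 AND 1) AND (NOT 1 OR 0)) AND ((0 XOR 1) AND (1 AND 0))) -> 0
  row 4 [0100]: (((NOT 0 AND 0) AND (NOT 0 OR 1)) AND ((1 XOR 0) AND (0 AND 1))) -> 0
  row 5 [0101]: (((NOT 0 AND 1) AND (NOT 1 OR 1)) AND ((1 XOR 0) AND (1 AND 1))) -> 1
  row 6 [0110]: (((NOT 1 AND 0) AND (NOT 0 OR 1)) AND ((1 XOR 1) AND (0 AND 1))) -> 0
  row 7 [0111]: (((NOT 1 AND 1) AND (NOT 1 OR 1)) AND ((1 XOR 1) AND (1 AND 1))) -> 0
  row 8 [1000]: (((NOT 0 AND 0) AND (NOT 0 OR 0)) AND ((0 XOR 0) AND (0 AND 0))) -> 0
  row 9 [1001]: (((NOT 0 AND 1) AND (NOT 1 OR 0)) AND ((0 XOR 0) AND (1 AND 0))) -> 0
  row 10 [1010]: (((NOT 1 AND 0) AND (NOT 0 OR 0)) AND ((0 XOR 1) AND (0 AND 0))) -> 0
  row 11 [1011]: (((NOT 1 AND 1) AND (NOT 1 OR 0)) AND ((0 XOR 1) AND (1 AND 0))) -> 0
  row 12 [1100]: (((NOT 0 AND 0) AND (NOT 0 OR 1)) AND ((1 XOR 0) AND (0 AND 1))) -> 0
  row 13 [1101]: (((NOT 0 AND 1) AND (NOT 1 OR 1)) AND ((1 XOR 0) AND (1 AND 1))) -> 1
  row 14 [1110]: (((NOT 1 AND 0) AND (NOT 0 OR 1)) AND ((1 XOR 1) AND (0 AND 1))) -> 0
  row 15 [1111]: (((NOT 1 AND 1) AND (NOT 1 OR 1)) AND ((1 XOR 1) AND (1 AND 1))) -> 0
Full result column, 4 rows per line (P1,P2 fixed per line; P3,P4 runs 00..11 left to right):
  rows 0-3 [P1,P2=00]: 0000  = hex 0
  rows 4-7 [P1,P2=01]: 0100  = hex 4
  rows 8-11 [P1,P2=10]: 0000  = hex 0
  rows 12-15 [P1,P2=11]: 0100  = hex 4
Output column (row 0 .. row 15) = 0000010000000100
Output column grouped in 4s = 0000 0100 0000 0100 = 0x0404
Convert to decimal digit by digit (value = value*16 + digit):
  0 -> 0
  0*16 + 4 = 4
  4*16 + 0 = 64
  64*16 + 4 = 1028
Decimal = 1028

1028


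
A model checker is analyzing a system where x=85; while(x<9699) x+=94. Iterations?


Step 1: x goes from 85 toward 9699 by 94; the body runs while x<9699, so iterations = ceil((bound-start)/step)
Step 2: Distance=9614
Step 3: ceil(9614/94)=103

103


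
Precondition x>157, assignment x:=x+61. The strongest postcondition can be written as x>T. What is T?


Formula: sp(P, x:=E) = exists old_x. (x = E[old_x/x]) AND P[old_x/x] (old_x is the value of x before the assignment; eliminate old_x by solving x = E[old_x/x] for old_x)
Step 1: Precondition P: x>157, i.e. old_x > 157
Step 2: Assignment gives x = old_x + 61, so old_x = x - 61
Step 3: Substitute into P: x - 61 > 157
Step 4: Simplify: x > 157+61 = 218

218


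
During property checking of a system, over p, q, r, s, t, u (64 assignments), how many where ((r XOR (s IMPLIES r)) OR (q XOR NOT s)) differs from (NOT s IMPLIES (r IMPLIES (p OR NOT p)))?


F1 = ((r XOR (s IMPLIES r)) OR (q XOR NOT s))
F2 = (NOT s IMPLIES (r IMPLIES (p OR NOT p)))
Evaluate both on each of 64 rows (bits = p,q,r,s,t,u):
  row 0 [000000]: F1=1 F2=1 -> 0
  row 1 [000001]: F1=1 F2=1 -> 0
  row 2 [000010]: F1=1 F2=1 -> 0
  row 3 [000011]: F1=1 F2=1 -> 0
  row 4 [000100]: F1=0 F2=1 (differ) -> 1
  (every remaining row is evaluated the same way; all 64 results are listed next)
Full result column, 8 rows per line (p,q,r fixed per line; s,t,u runs 000..111 left to right):
  rows 0-7 [p,q,r=000]: 00001111  (ones: 4)
  rows 8-15 [p,q,r=001]: 00001111  (ones: 4)
  rows 16-23 [p,q,r=010]: 00000000  (ones: 0)
  rows 24-31 [p,q,r=011]: 11110000  (ones: 4)
  rows 32-39 [p,q,r=100]: 00001111  (ones: 4)
  rows 40-47 [p,q,r=101]: 00001111  (ones: 4)
  rows 48-55 [p,q,r=110]: 00000000  (ones: 0)
  rows 56-63 [p,q,r=111]: 11110000  (ones: 4)
Disagreements = 4+4+0+4+4+4+0+4 = 24

24


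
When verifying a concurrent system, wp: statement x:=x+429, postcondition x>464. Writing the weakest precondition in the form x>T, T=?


Formula: wp(x:=E, P) = P[E/x] (substitute E for x in postcondition)
Step 1: Postcondition: x>464
Step 2: Substitute x+429 for x: x+429>464
Step 3: Solve for x: x > 464-429 = 35

35


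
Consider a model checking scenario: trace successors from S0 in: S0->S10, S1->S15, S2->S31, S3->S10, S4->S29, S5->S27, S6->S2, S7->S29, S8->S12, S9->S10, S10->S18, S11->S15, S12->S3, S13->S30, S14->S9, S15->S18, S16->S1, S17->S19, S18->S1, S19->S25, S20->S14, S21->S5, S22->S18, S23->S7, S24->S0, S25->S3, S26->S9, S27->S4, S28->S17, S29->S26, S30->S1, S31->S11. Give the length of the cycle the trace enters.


Trace from S0 until a state repeats:
  S0 -> S10 -> S18 -> S1 -> S15 -> S18
S18 first seen at step 2, revisited at step 5.
Cycle length = 5 - 2 = 3

3


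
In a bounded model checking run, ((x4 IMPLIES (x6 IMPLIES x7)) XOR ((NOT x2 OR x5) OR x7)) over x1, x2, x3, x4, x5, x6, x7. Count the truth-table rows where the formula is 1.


Formula: ((x4 IMPLIES (x6 IMPLIES x7)) XOR ((NOT x2 OR x5) OR x7)) over 7 vars (128 rows)
Evaluate each row (x1, x2, x3, x4, x5, x6, x7 as bits, MSB first):
  row 0 [0000000]: ((0 IMPLIES (0 IMPLIES 0)) XOR ((NOT 0 OR 0) OR 0)) -> 0
  row 1 [0000001]: ((0 IMPLIES (0 IMPLIES 1)) XOR ((NOT 0 OR 0) OR 1)) -> 0
  row 2 [0000010]: ((0 IMPLIES (1 IMPLIES 0)) XOR ((NOT 0 OR 0) OR 0)) -> 0
  row 3 [0000011]: ((0 IMPLIES (1 IMPLIES 1)) XOR ((NOT 0 OR 0) OR 1)) -> 0
  row 4 [0000100]: ((0 IMPLIES (0 IMPLIES 0)) XOR ((NOT 0 OR 1) OR 0)) -> 0
  (every remaining row is evaluated the same way; all 128 results are listed next)
Full result column, 8 rows per line (x1,x2,x3,x4 fixed per line; x5,x6,x7 runs 000..111 left to right):
  rows 0-7 [x1,x2,x3,x4=0000]: 00000000  (ones: 0)
  rows 8-15 [x1,x2,x3,x4=0001]: 00100010  (ones: 2)
  rows 16-23 [x1,x2,x3,x4=0010]: 00000000  (ones: 0)
  rows 24-31 [x1,x2,x3,x4=0011]: 00100010  (ones: 2)
  rows 32-39 [x1,x2,x3,x4=0100]: 10100000  (ones: 2)
  rows 40-47 [x1,x2,x3,x4=0101]: 10000010  (ones: 2)
  rows 48-55 [x1,x2,x3,x4=0110]: 10100000  (ones: 2)
  rows 56-63 [x1,x2,x3,x4=0111]: 10000010  (ones: 2)
  rows 64-71 [x1,x2,x3,x4=1000]: 00000000  (ones: 0)
  rows 72-79 [x1,x2,x3,x4=1001]: 00100010  (ones: 2)
  rows 80-87 [x1,x2,x3,x4=1010]: 00000000  (ones: 0)
  rows 88-95 [x1,x2,x3,x4=1011]: 00100010  (ones: 2)
  rows 96-103 [x1,x2,x3,x4=1100]: 10100000  (ones: 2)
  rows 104-111 [x1,x2,x3,x4=1101]: 10000010  (ones: 2)
  rows 112-119 [x1,x2,x3,x4=1110]: 10100000  (ones: 2)
  rows 120-127 [x1,x2,x3,x4=1111]: 10000010  (ones: 2)
Count of 1-rows = 0+2+0+2+2+2+2+2+0+2+0+2+2+2+2+2 = 24

24


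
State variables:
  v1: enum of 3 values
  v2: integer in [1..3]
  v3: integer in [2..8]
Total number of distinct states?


State space = product of domain sizes of all variables.
Domain sizes:
  v1 (enum of 3 values): 3
  v2 (integer in [1..3]): 3
  v3 (integer in [2..8]): 7
Product = 3 * 3 * 7 = 63

63


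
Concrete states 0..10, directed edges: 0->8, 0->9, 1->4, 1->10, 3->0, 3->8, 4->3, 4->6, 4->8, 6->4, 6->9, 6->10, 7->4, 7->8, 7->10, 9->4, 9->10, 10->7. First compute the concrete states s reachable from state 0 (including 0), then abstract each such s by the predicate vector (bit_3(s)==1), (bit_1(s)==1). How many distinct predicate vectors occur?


BFS from 0:
Concrete reachable: {0, 3, 4, 6, 7, 8, 9, 10}
Abstract via predicates (bit_3(s)==1), (bit_1(s)==1):
  (0,0) <- {0, 4}
  (0,1) <- {3, 6, 7}
  (1,0) <- {8, 9}
  (1,1) <- {10}
Distinct abstract states = 4

4


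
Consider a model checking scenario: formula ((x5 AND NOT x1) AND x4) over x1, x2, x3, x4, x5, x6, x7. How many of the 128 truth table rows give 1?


Formula: ((x5 AND NOT x1) AND x4) over 7 vars (128 rows)
Evaluate each row (x1, x2, x3, x4, x5, x6, x7 as bits, MSB first):
  row 0 [0000000]: ((0 AND NOT 0) AND 0) -> 0
  row 1 [0000001]: ((0 AND NOT 0) AND 0) -> 0
  row 2 [0000010]: ((0 AND NOT 0) AND 0) -> 0
  row 3 [0000011]: ((0 AND NOT 0) AND 0) -> 0
  row 4 [0000100]: ((1 AND NOT 0) AND 0) -> 0
  (every remaining row is evaluated the same way; all 128 results are listed next)
Full result column, 8 rows per line (x1,x2,x3,x4 fixed per line; x5,x6,x7 runs 000..111 left to right):
  rows 0-7 [x1,x2,x3,x4=0000]: 00000000  (ones: 0)
  rows 8-15 [x1,x2,x3,x4=0001]: 00001111  (ones: 4)
  rows 16-23 [x1,x2,x3,x4=0010]: 00000000  (ones: 0)
  rows 24-31 [x1,x2,x3,x4=0011]: 00001111  (ones: 4)
  rows 32-39 [x1,x2,x3,x4=0100]: 00000000  (ones: 0)
  rows 40-47 [x1,x2,x3,x4=0101]: 00001111  (ones: 4)
  rows 48-55 [x1,x2,x3,x4=0110]: 00000000  (ones: 0)
  rows 56-63 [x1,x2,x3,x4=0111]: 00001111  (ones: 4)
  rows 64-71 [x1,x2,x3,x4=1000]: 00000000  (ones: 0)
  rows 72-79 [x1,x2,x3,x4=1001]: 00000000  (ones: 0)
  rows 80-87 [x1,x2,x3,x4=1010]: 00000000  (ones: 0)
  rows 88-95 [x1,x2,x3,x4=1011]: 00000000  (ones: 0)
  rows 96-103 [x1,x2,x3,x4=1100]: 00000000  (ones: 0)
  rows 104-111 [x1,x2,x3,x4=1101]: 00000000  (ones: 0)
  rows 112-119 [x1,x2,x3,x4=1110]: 00000000  (ones: 0)
  rows 120-127 [x1,x2,x3,x4=1111]: 00000000  (ones: 0)
Count of 1-rows = 0+4+0+4+0+4+0+4+0+0+0+0+0+0+0+0 = 16

16


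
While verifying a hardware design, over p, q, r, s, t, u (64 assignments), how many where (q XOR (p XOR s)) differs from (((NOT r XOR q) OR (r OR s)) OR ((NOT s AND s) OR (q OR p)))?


F1 = (q XOR (p XOR s))
F2 = (((NOT r XOR q) OR (r OR s)) OR ((NOT s AND s) OR (q OR p)))
Evaluate both on each of 64 rows (bits = p,q,r,s,t,u):
  row 0 [000000]: F1=0 F2=1 (differ) -> 1
  row 1 [000001]: F1=0 F2=1 (differ) -> 1
  row 2 [000010]: F1=0 F2=1 (differ) -> 1
  row 3 [000011]: F1=0 F2=1 (differ) -> 1
  row 4 [000100]: F1=1 F2=1 -> 0
  (every remaining row is evaluated the same way; all 64 results are listed next)
Full result column, 8 rows per line (p,q,r fixed per line; s,t,u runs 000..111 left to right):
  rows 0-7 [p,q,r=000]: 11110000  (ones: 4)
  rows 8-15 [p,q,r=001]: 11110000  (ones: 4)
  rows 16-23 [p,q,r=010]: 00001111  (ones: 4)
  rows 24-31 [p,q,r=011]: 00001111  (ones: 4)
  rows 32-39 [p,q,r=100]: 00001111  (ones: 4)
  rows 40-47 [p,q,r=101]: 00001111  (ones: 4)
  rows 48-55 [p,q,r=110]: 11110000  (ones: 4)
  rows 56-63 [p,q,r=111]: 11110000  (ones: 4)
Disagreements = 4+4+4+4+4+4+4+4 = 32

32


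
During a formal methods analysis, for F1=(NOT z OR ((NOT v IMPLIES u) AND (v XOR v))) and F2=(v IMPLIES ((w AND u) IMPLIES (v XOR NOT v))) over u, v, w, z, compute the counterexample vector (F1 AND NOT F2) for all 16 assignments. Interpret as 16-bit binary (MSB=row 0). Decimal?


F1 = (NOT z OR ((NOT v IMPLIES u) AND (v XOR v)))
F2 = (v IMPLIES ((w AND u) IMPLIES (v XOR NOT v)))
Counterexample to F1=>F2 is where F1=1 and F2=0.
Evaluate each row (bits = u,v,w,z, MSB first):
  row 0 [0000]: F1=1 F2=1 -> F1&~F2 -> 0
  row 1 [0001]: F1=0 F2=1 -> F1&~F2 -> 0
  row 2 [0010]: F1=1 F2=1 -> F1&~F2 -> 0
  row 3 [0011]: F1=0 F2=1 -> F1&~F2 -> 0
  row 4 [0100]: F1=1 F2=1 -> F1&~F2 -> 0
  row 5 [0101]: F1=0 F2=1 -> F1&~F2 -> 0
  row 6 [0110]: F1=1 F2=1 -> F1&~F2 -> 0
  row 7 [0111]: F1=0 F2=1 -> F1&~F2 -> 0
  row 8 [1000]: F1=1 F2=1 -> F1&~F2 -> 0
  row 9 [1001]: F1=0 F2=1 -> F1&~F2 -> 0
  row 10 [1010]: F1=1 F2=1 -> F1&~F2 -> 0
  row 11 [1011]: F1=0 F2=1 -> F1&~F2 -> 0
  row 12 [1100]: F1=1 F2=1 -> F1&~F2 -> 0
  row 13 [1101]: F1=0 F2=1 -> F1&~F2 -> 0
  row 14 [1110]: F1=1 F2=1 -> F1&~F2 -> 0
  row 15 [1111]: F1=0 F2=1 -> F1&~F2 -> 0
Full result column, 4 rows per line (u,v fixed per line; w,z runs 00..11 left to right):
  rows 0-3 [u,v=00]: 0000  = hex 0
  rows 4-7 [u,v=01]: 0000  = hex 0
  rows 8-11 [u,v=10]: 0000  = hex 0
  rows 12-15 [u,v=11]: 0000  = hex 0
Counterexample vector (row 0 .. row 15) = 0000000000000000
Output column grouped in 4s = 0000 0000 0000 0000 = 0x0000
Convert to decimal digit by digit (value = value*16 + digit):
  0 -> 0
  0*16 + 0 = 0
  0*16 + 0 = 0
  0*16 + 0 = 0
Decimal = 0

0


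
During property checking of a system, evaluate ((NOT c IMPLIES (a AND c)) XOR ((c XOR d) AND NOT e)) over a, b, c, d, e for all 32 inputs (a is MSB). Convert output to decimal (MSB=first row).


Formula: ((NOT c IMPLIES (a AND c)) XOR ((c XOR d) AND NOT e)) over a, b, c, d, e (32 rows)
Evaluate each row (bits = a,b,c,d,e, MSB first):
  row 0 [00000]: ((NOT 0 IMPLIES (0 AND 0)) XOR ((0 XOR 0) AND NOT 0)) -> 0
  row 1 [00001]: ((NOT 0 IMPLIES (0 AND 0)) XOR ((0 XOR 0) AND NOT 1)) -> 0
  row 2 [00010]: ((NOT 0 IMPLIES (0 AND 0)) XOR ((0 XOR 1) AND NOT 0)) -> 1
  row 3 [00011]: ((NOT 0 IMPLIES (0 AND 0)) XOR ((0 XOR 1) AND NOT 1)) -> 0
  row 4 [00100]: ((NOT 1 IMPLIES (0 AND 1)) XOR ((1 XOR 0) AND NOT 0)) -> 0
  row 5 [00101]: ((NOT 1 IMPLIES (0 AND 1)) XOR ((1 XOR 0) AND NOT 1)) -> 1
  row 6 [00110]: ((NOT 1 IMPLIES (0 AND 1)) XOR ((1 XOR 1) AND NOT 0)) -> 1
  row 7 [00111]: ((NOT 1 IMPLIES (0 AND 1)) XOR ((1 XOR 1) AND NOT 1)) -> 1
  row 8 [01000]: ((NOT 0 IMPLIES (0 AND 0)) XOR ((0 XOR 0) AND NOT 0)) -> 0
  row 9 [01001]: ((NOT 0 IMPLIES (0 AND 0)) XOR ((0 XOR 0) AND NOT 1)) -> 0
  row 10 [01010]: ((NOT 0 IMPLIES (0 AND 0)) XOR ((0 XOR 1) AND NOT 0)) -> 1
  row 11 [01011]: ((NOT 0 IMPLIES (0 AND 0)) XOR ((0 XOR 1) AND NOT 1)) -> 0
  row 12 [01100]: ((NOT 1 IMPLIES (0 AND 1)) XOR ((1 XOR 0) AND NOT 0)) -> 0
  row 13 [01101]: ((NOT 1 IMPLIES (0 AND 1)) XOR ((1 XOR 0) AND NOT 1)) -> 1
  row 14 [01110]: ((NOT 1 IMPLIES (0 AND 1)) XOR ((1 XOR 1) AND NOT 0)) -> 1
  row 15 [01111]: ((NOT 1 IMPLIES (0 AND 1)) XOR ((1 XOR 1) AND NOT 1)) -> 1
  row 16 [10000]: ((NOT 0 IMPLIES (1 AND 0)) XOR ((0 XOR 0) AND NOT 0)) -> 0
  row 17 [10001]: ((NOT 0 IMPLIES (1 AND 0)) XOR ((0 XOR 0) AND NOT 1)) -> 0
  row 18 [10010]: ((NOT 0 IMPLIES (1 AND 0)) XOR ((0 XOR 1) AND NOT 0)) -> 1
  row 19 [10011]: ((NOT 0 IMPLIES (1 AND 0)) XOR ((0 XOR 1) AND NOT 1)) -> 0
  row 20 [10100]: ((NOT 1 IMPLIES (1 AND 1)) XOR ((1 XOR 0) AND NOT 0)) -> 0
  row 21 [10101]: ((NOT 1 IMPLIES (1 AND 1)) XOR ((1 XOR 0) AND NOT 1)) -> 1
  row 22 [10110]: ((NOT 1 IMPLIES (1 AND 1)) XOR ((1 XOR 1) AND NOT 0)) -> 1
  row 23 [10111]: ((NOT 1 IMPLIES (1 AND 1)) XOR ((1 XOR 1) AND NOT 1)) -> 1
  row 24 [11000]: ((NOT 0 IMPLIES (1 AND 0)) XOR ((0 XOR 0) AND NOT 0)) -> 0
  row 25 [11001]: ((NOT 0 IMPLIES (1 AND 0)) XOR ((0 XOR 0) AND NOT 1)) -> 0
  row 26 [11010]: ((NOT 0 IMPLIES (1 AND 0)) XOR ((0 XOR 1) AND NOT 0)) -> 1
  row 27 [11011]: ((NOT 0 IMPLIES (1 AND 0)) XOR ((0 XOR 1) AND NOT 1)) -> 0
  row 28 [11100]: ((NOT 1 IMPLIES (1 AND 1)) XOR ((1 XOR 0) AND NOT 0)) -> 0
  row 29 [11101]: ((NOT 1 IMPLIES (1 AND 1)) XOR ((1 XOR 0) AND NOT 1)) -> 1
  row 30 [11110]: ((NOT 1 IMPLIES (1 AND 1)) XOR ((1 XOR 1) AND NOT 0)) -> 1
  row 31 [11111]: ((NOT 1 IMPLIES (1 AND 1)) XOR ((1 XOR 1) AND NOT 1)) -> 1
Full result column, 4 rows per line (a,b,c fixed per line; d,e runs 00..11 left to right):
  rows 0-3 [a,b,c=000]: 0010  = hex 2
  rows 4-7 [a,b,c=001]: 0111  = hex 7
  rows 8-11 [a,b,c=010]: 0010  = hex 2
  rows 12-15 [a,b,c=011]: 0111  = hex 7
  rows 16-19 [a,b,c=100]: 0010  = hex 2
  rows 20-23 [a,b,c=101]: 0111  = hex 7
  rows 24-27 [a,b,c=110]: 0010  = hex 2
  rows 28-31 [a,b,c=111]: 0111  = hex 7
Output column (row 0 .. row 31) = 00100111001001110010011100100111
Output column grouped in 4s = 0010 0111 0010 0111 0010 0111 0010 0111 = 0x27272727
Convert to decimal digit by digit (value = value*16 + digit):
  2 -> 2
  2*16 + 7 = 39
  39*16 + 2 = 626
  626*16 + 7 = 10023
  10023*16 + 2 = 160370
  160370*16 + 7 = 2565927
  2565927*16 + 2 = 41054834
  41054834*16 + 7 = 656877351
Decimal = 656877351

656877351


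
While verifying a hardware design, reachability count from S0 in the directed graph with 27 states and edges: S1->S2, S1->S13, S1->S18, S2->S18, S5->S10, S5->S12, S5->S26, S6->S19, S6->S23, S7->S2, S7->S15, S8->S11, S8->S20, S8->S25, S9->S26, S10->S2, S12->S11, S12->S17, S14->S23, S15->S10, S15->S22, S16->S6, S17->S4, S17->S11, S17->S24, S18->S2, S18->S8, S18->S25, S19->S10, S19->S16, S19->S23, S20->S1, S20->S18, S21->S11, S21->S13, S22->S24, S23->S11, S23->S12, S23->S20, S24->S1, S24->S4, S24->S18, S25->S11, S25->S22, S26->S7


BFS from S0:
  layer 0: {S0}
Reachable set: {S0}
Count = 1

1


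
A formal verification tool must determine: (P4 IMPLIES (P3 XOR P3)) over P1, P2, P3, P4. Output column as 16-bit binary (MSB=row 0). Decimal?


Formula: (P4 IMPLIES (P3 XOR P3)) over P1, P2, P3, P4 (16 rows)
Evaluate each row (bits = P1,P2,P3,P4, MSB first):
  row 0 [0000]: (0 IMPLIES (0 XOR 0)) -> 1
  row 1 [0001]: (1 IMPLIES (0 XOR 0)) -> 0
  row 2 [0010]: (0 IMPLIES (1 XOR 1)) -> 1
  row 3 [0011]: (1 IMPLIES (1 XOR 1)) -> 0
  row 4 [0100]: (0 IMPLIES (0 XOR 0)) -> 1
  row 5 [0101]: (1 IMPLIES (0 XOR 0)) -> 0
  row 6 [0110]: (0 IMPLIES (1 XOR 1)) -> 1
  row 7 [0111]: (1 IMPLIES (1 XOR 1)) -> 0
  row 8 [1000]: (0 IMPLIES (0 XOR 0)) -> 1
  row 9 [1001]: (1 IMPLIES (0 XOR 0)) -> 0
  row 10 [1010]: (0 IMPLIES (1 XOR 1)) -> 1
  row 11 [1011]: (1 IMPLIES (1 XOR 1)) -> 0
  row 12 [1100]: (0 IMPLIES (0 XOR 0)) -> 1
  row 13 [1101]: (1 IMPLIES (0 XOR 0)) -> 0
  row 14 [1110]: (0 IMPLIES (1 XOR 1)) -> 1
  row 15 [1111]: (1 IMPLIES (1 XOR 1)) -> 0
Full result column, 4 rows per line (P1,P2 fixed per line; P3,P4 runs 00..11 left to right):
  rows 0-3 [P1,P2=00]: 1010  = hex A
  rows 4-7 [P1,P2=01]: 1010  = hex A
  rows 8-11 [P1,P2=10]: 1010  = hex A
  rows 12-15 [P1,P2=11]: 1010  = hex A
Output column (row 0 .. row 15) = 1010101010101010
Output column grouped in 4s = 1010 1010 1010 1010 = 0xAAAA
Convert to decimal digit by digit (value = value*16 + digit):
  A -> 10
  10*16 + 10 (A) = 170
  170*16 + 10 (A) = 2730
  2730*16 + 10 (A) = 43690
Decimal = 43690

43690
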